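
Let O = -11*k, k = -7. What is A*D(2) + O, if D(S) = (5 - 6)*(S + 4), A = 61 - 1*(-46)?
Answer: -565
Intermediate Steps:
O = 77 (O = -11*(-7) = 77)
A = 107 (A = 61 + 46 = 107)
D(S) = -4 - S (D(S) = -(4 + S) = -4 - S)
A*D(2) + O = 107*(-4 - 1*2) + 77 = 107*(-4 - 2) + 77 = 107*(-6) + 77 = -642 + 77 = -565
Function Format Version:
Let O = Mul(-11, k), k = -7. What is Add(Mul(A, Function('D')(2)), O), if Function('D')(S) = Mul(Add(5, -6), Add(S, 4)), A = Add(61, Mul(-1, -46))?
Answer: -565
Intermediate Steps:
O = 77 (O = Mul(-11, -7) = 77)
A = 107 (A = Add(61, 46) = 107)
Function('D')(S) = Add(-4, Mul(-1, S)) (Function('D')(S) = Mul(-1, Add(4, S)) = Add(-4, Mul(-1, S)))
Add(Mul(A, Function('D')(2)), O) = Add(Mul(107, Add(-4, Mul(-1, 2))), 77) = Add(Mul(107, Add(-4, -2)), 77) = Add(Mul(107, -6), 77) = Add(-642, 77) = -565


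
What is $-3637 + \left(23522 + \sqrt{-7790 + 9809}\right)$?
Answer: $19885 + \sqrt{2019} \approx 19930.0$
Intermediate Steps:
$-3637 + \left(23522 + \sqrt{-7790 + 9809}\right) = -3637 + \left(23522 + \sqrt{2019}\right) = 19885 + \sqrt{2019}$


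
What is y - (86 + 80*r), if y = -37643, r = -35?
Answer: -34929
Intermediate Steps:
y - (86 + 80*r) = -37643 - (86 + 80*(-35)) = -37643 - (86 - 2800) = -37643 - 1*(-2714) = -37643 + 2714 = -34929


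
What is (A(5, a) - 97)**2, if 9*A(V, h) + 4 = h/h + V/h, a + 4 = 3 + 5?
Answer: 12243001/1296 ≈ 9446.8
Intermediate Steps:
a = 4 (a = -4 + (3 + 5) = -4 + 8 = 4)
A(V, h) = -1/3 + V/(9*h) (A(V, h) = -4/9 + (h/h + V/h)/9 = -4/9 + (1 + V/h)/9 = -4/9 + (1/9 + V/(9*h)) = -1/3 + V/(9*h))
(A(5, a) - 97)**2 = ((1/9)*(5 - 3*4)/4 - 97)**2 = ((1/9)*(1/4)*(5 - 12) - 97)**2 = ((1/9)*(1/4)*(-7) - 97)**2 = (-7/36 - 97)**2 = (-3499/36)**2 = 12243001/1296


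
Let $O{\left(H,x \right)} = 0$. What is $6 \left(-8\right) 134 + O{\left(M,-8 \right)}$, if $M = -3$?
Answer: $-6432$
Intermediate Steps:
$6 \left(-8\right) 134 + O{\left(M,-8 \right)} = 6 \left(-8\right) 134 + 0 = \left(-48\right) 134 + 0 = -6432 + 0 = -6432$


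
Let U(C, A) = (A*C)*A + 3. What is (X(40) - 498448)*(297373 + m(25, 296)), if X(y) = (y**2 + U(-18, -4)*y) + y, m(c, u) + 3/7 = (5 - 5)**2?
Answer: -1057889838464/7 ≈ -1.5113e+11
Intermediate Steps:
U(C, A) = 3 + C*A**2 (U(C, A) = C*A**2 + 3 = 3 + C*A**2)
m(c, u) = -3/7 (m(c, u) = -3/7 + (5 - 5)**2 = -3/7 + 0**2 = -3/7 + 0 = -3/7)
X(y) = y**2 - 284*y (X(y) = (y**2 + (3 - 18*(-4)**2)*y) + y = (y**2 + (3 - 18*16)*y) + y = (y**2 + (3 - 288)*y) + y = (y**2 - 285*y) + y = y**2 - 284*y)
(X(40) - 498448)*(297373 + m(25, 296)) = (40*(-284 + 40) - 498448)*(297373 - 3/7) = (40*(-244) - 498448)*(2081608/7) = (-9760 - 498448)*(2081608/7) = -508208*2081608/7 = -1057889838464/7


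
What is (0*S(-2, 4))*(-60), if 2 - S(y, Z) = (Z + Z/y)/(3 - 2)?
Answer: 0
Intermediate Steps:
S(y, Z) = 2 - Z - Z/y (S(y, Z) = 2 - (Z + Z/y)/(3 - 2) = 2 - (Z + Z/y)/1 = 2 - (Z + Z/y) = 2 + (-Z - Z/y) = 2 - Z - Z/y)
(0*S(-2, 4))*(-60) = (0*(2 - 1*4 - 1*4/(-2)))*(-60) = (0*(2 - 4 - 1*4*(-1/2)))*(-60) = (0*(2 - 4 + 2))*(-60) = (0*0)*(-60) = 0*(-60) = 0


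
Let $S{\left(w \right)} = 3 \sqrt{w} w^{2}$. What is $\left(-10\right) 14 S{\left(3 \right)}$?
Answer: $- 3780 \sqrt{3} \approx -6547.1$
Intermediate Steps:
$S{\left(w \right)} = 3 w^{\frac{5}{2}}$
$\left(-10\right) 14 S{\left(3 \right)} = \left(-10\right) 14 \cdot 3 \cdot 3^{\frac{5}{2}} = - 140 \cdot 3 \cdot 9 \sqrt{3} = - 140 \cdot 27 \sqrt{3} = - 3780 \sqrt{3}$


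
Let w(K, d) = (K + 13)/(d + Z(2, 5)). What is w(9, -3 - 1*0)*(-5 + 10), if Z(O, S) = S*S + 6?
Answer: 55/14 ≈ 3.9286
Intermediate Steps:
Z(O, S) = 6 + S² (Z(O, S) = S² + 6 = 6 + S²)
w(K, d) = (13 + K)/(31 + d) (w(K, d) = (K + 13)/(d + (6 + 5²)) = (13 + K)/(d + (6 + 25)) = (13 + K)/(d + 31) = (13 + K)/(31 + d))
w(9, -3 - 1*0)*(-5 + 10) = ((13 + 9)/(31 + (-3 - 1*0)))*(-5 + 10) = (22/(31 + (-3 + 0)))*5 = (22/(31 - 3))*5 = (22/28)*5 = ((1/28)*22)*5 = (11/14)*5 = 55/14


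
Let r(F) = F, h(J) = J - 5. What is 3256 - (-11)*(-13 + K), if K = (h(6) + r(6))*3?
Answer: 3344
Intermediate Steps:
h(J) = -5 + J
K = 21 (K = ((-5 + 6) + 6)*3 = (1 + 6)*3 = 7*3 = 21)
3256 - (-11)*(-13 + K) = 3256 - (-11)*(-13 + 21) = 3256 - (-11)*8 = 3256 - 1*(-88) = 3256 + 88 = 3344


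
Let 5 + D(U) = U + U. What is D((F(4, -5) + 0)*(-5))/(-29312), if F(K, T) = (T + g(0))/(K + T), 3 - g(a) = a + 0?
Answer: 25/29312 ≈ 0.00085289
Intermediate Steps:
g(a) = 3 - a (g(a) = 3 - (a + 0) = 3 - a)
F(K, T) = (3 + T)/(K + T) (F(K, T) = (T + (3 - 1*0))/(K + T) = (T + (3 + 0))/(K + T) = (T + 3)/(K + T) = (3 + T)/(K + T))
D(U) = -5 + 2*U (D(U) = -5 + (U + U) = -5 + 2*U)
D((F(4, -5) + 0)*(-5))/(-29312) = (-5 + 2*(((3 - 5)/(4 - 5) + 0)*(-5)))/(-29312) = (-5 + 2*((-2/(-1) + 0)*(-5)))*(-1/29312) = (-5 + 2*((-1*(-2) + 0)*(-5)))*(-1/29312) = (-5 + 2*((2 + 0)*(-5)))*(-1/29312) = (-5 + 2*(2*(-5)))*(-1/29312) = (-5 + 2*(-10))*(-1/29312) = (-5 - 20)*(-1/29312) = -25*(-1/29312) = 25/29312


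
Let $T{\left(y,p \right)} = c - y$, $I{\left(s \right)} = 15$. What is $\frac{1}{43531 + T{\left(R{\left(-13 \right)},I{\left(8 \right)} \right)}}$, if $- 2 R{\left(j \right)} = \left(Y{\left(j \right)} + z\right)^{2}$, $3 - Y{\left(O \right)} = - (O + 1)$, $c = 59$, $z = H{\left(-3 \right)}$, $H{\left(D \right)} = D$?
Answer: $\frac{1}{43662} \approx 2.2903 \cdot 10^{-5}$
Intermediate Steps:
$z = -3$
$Y{\left(O \right)} = 4 + O$ ($Y{\left(O \right)} = 3 - - (O + 1) = 3 - - (1 + O) = 3 - \left(-1 - O\right) = 3 + \left(1 + O\right) = 4 + O$)
$R{\left(j \right)} = - \frac{\left(1 + j\right)^{2}}{2}$ ($R{\left(j \right)} = - \frac{\left(\left(4 + j\right) - 3\right)^{2}}{2} = - \frac{\left(1 + j\right)^{2}}{2}$)
$T{\left(y,p \right)} = 59 - y$
$\frac{1}{43531 + T{\left(R{\left(-13 \right)},I{\left(8 \right)} \right)}} = \frac{1}{43531 - \left(-59 - \frac{\left(1 - 13\right)^{2}}{2}\right)} = \frac{1}{43531 - \left(-59 - \frac{\left(-12\right)^{2}}{2}\right)} = \frac{1}{43531 - \left(-59 - 72\right)} = \frac{1}{43531 + \left(59 - -72\right)} = \frac{1}{43531 + \left(59 + 72\right)} = \frac{1}{43531 + 131} = \frac{1}{43662}$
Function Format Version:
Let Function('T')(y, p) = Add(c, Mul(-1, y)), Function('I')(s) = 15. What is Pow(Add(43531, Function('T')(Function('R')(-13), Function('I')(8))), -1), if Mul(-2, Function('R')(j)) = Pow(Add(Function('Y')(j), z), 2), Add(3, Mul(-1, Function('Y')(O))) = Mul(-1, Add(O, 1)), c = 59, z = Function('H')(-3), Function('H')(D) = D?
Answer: Rational(1, 43662) ≈ 2.2903e-5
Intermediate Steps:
z = -3
Function('Y')(O) = Add(4, O) (Function('Y')(O) = Add(3, Mul(-1, Mul(-1, Add(O, 1)))) = Add(3, Mul(-1, Mul(-1, Add(1, O)))) = Add(3, Mul(-1, Add(-1, Mul(-1, O)))) = Add(3, Add(1, O)) = Add(4, O))
Function('R')(j) = Mul(Rational(-1, 2), Pow(Add(1, j), 2)) (Function('R')(j) = Mul(Rational(-1, 2), Pow(Add(Add(4, j), -3), 2)) = Mul(Rational(-1, 2), Pow(Add(1, j), 2)))
Function('T')(y, p) = Add(59, Mul(-1, y))
Pow(Add(43531, Function('T')(Function('R')(-13), Function('I')(8))), -1) = Pow(Add(43531, Add(59, Mul(-1, Mul(Rational(-1, 2), Pow(Add(1, -13), 2))))), -1) = Pow(Add(43531, Add(59, Mul(-1, Mul(Rational(-1, 2), Pow(-12, 2))))), -1) = Pow(Add(43531, Add(59, Mul(-1, Mul(Rational(-1, 2), 144)))), -1) = Pow(Add(43531, Add(59, Mul(-1, -72))), -1) = Pow(Add(43531, Add(59, 72)), -1) = Pow(Add(43531, 131), -1) = Pow(43662, -1) = Rational(1, 43662)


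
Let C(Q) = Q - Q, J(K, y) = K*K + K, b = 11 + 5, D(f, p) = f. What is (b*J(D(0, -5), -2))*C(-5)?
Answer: 0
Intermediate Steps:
b = 16
J(K, y) = K + K² (J(K, y) = K² + K = K + K²)
C(Q) = 0
(b*J(D(0, -5), -2))*C(-5) = (16*(0*(1 + 0)))*0 = (16*(0*1))*0 = (16*0)*0 = 0*0 = 0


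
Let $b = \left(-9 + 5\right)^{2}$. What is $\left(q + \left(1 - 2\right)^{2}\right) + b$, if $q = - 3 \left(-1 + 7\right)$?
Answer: $-1$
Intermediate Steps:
$q = -18$ ($q = \left(-3\right) 6 = -18$)
$b = 16$ ($b = \left(-4\right)^{2} = 16$)
$\left(q + \left(1 - 2\right)^{2}\right) + b = \left(-18 + \left(1 - 2\right)^{2}\right) + 16 = \left(-18 + \left(-1\right)^{2}\right) + 16 = \left(-18 + 1\right) + 16 = -17 + 16 = -1$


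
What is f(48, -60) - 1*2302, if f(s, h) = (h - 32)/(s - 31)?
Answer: -39226/17 ≈ -2307.4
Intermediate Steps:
f(s, h) = (-32 + h)/(-31 + s)
f(48, -60) - 1*2302 = (-32 - 60)/(-31 + 48) - 1*2302 = -92/17 - 2302 = -39226/17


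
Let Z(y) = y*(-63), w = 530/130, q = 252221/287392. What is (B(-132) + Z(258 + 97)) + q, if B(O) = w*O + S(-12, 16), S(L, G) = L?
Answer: -85609935751/3736096 ≈ -22914.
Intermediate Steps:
q = 252221/287392 (q = 252221*(1/287392) = 252221/287392 ≈ 0.87762)
w = 53/13 (w = 530*(1/130) = 53/13 ≈ 4.0769)
B(O) = -12 + 53*O/13 (B(O) = 53*O/13 - 12 = -12 + 53*O/13)
Z(y) = -63*y
(B(-132) + Z(258 + 97)) + q = ((-12 + (53/13)*(-132)) - 63*(258 + 97)) + 252221/287392 = ((-12 - 6996/13) - 63*355) + 252221/287392 = (-7152/13 - 22365) + 252221/287392 = -297897/13 + 252221/287392 = -85609935751/3736096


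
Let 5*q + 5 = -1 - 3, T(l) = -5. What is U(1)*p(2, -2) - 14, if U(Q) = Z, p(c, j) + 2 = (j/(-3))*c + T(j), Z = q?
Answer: -19/5 ≈ -3.8000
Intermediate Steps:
q = -9/5 (q = -1 + (-1 - 3)/5 = -1 + (1/5)*(-4) = -1 - 4/5 = -9/5 ≈ -1.8000)
Z = -9/5 ≈ -1.8000
p(c, j) = -7 - c*j/3 (p(c, j) = -2 + ((j/(-3))*c - 5) = -2 + ((j*(-1/3))*c - 5) = -2 + ((-j/3)*c - 5) = -2 + (-c*j/3 - 5) = -2 + (-5 - c*j/3) = -7 - c*j/3)
U(Q) = -9/5
U(1)*p(2, -2) - 14 = -9*(-7 - 1/3*2*(-2))/5 - 14 = -9*(-7 + 4/3)/5 - 14 = -9/5*(-17/3) - 14 = 51/5 - 14 = -19/5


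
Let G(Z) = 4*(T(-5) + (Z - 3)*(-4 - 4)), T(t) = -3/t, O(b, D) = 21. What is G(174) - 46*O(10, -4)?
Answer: -32178/5 ≈ -6435.6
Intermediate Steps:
G(Z) = 492/5 - 32*Z (G(Z) = 4*(-3/(-5) + (Z - 3)*(-4 - 4)) = 4*(-3*(-⅕) + (-3 + Z)*(-8)) = 4*(⅗ + (24 - 8*Z)) = 4*(123/5 - 8*Z) = 492/5 - 32*Z)
G(174) - 46*O(10, -4) = (492/5 - 32*174) - 46*21 = (492/5 - 5568) - 966 = -27348/5 - 966 = -32178/5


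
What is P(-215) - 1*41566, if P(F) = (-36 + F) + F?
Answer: -42032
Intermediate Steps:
P(F) = -36 + 2*F
P(-215) - 1*41566 = (-36 + 2*(-215)) - 1*41566 = (-36 - 430) - 41566 = -466 - 41566 = -42032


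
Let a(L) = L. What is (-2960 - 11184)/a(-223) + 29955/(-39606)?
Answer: 184502433/2944046 ≈ 62.670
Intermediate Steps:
(-2960 - 11184)/a(-223) + 29955/(-39606) = (-2960 - 11184)/(-223) + 29955/(-39606) = -14144*(-1/223) + 29955*(-1/39606) = 14144/223 - 9985/13202 = 184502433/2944046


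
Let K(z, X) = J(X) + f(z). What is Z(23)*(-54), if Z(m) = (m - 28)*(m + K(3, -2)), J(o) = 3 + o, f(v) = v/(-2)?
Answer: 6075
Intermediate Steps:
f(v) = -v/2 (f(v) = v*(-½) = -v/2)
K(z, X) = 3 + X - z/2 (K(z, X) = (3 + X) - z/2 = 3 + X - z/2)
Z(m) = (-28 + m)*(-½ + m) (Z(m) = (m - 28)*(m + (3 - 2 - ½*3)) = (-28 + m)*(m + (3 - 2 - 3/2)) = (-28 + m)*(m - ½) = (-28 + m)*(-½ + m))
Z(23)*(-54) = (14 + 23² - 57/2*23)*(-54) = (14 + 529 - 1311/2)*(-54) = -225/2*(-54) = 6075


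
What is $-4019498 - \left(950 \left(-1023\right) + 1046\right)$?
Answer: $-3048694$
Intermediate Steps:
$-4019498 - \left(950 \left(-1023\right) + 1046\right) = -4019498 - \left(-971850 + 1046\right) = -4019498 - -970804 = -4019498 + 970804 = -3048694$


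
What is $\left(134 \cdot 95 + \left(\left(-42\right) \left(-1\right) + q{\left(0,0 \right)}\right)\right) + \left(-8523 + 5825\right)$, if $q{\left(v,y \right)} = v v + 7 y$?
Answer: $10074$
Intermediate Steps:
$q{\left(v,y \right)} = v^{2} + 7 y$
$\left(134 \cdot 95 + \left(\left(-42\right) \left(-1\right) + q{\left(0,0 \right)}\right)\right) + \left(-8523 + 5825\right) = \left(134 \cdot 95 + \left(\left(-42\right) \left(-1\right) + \left(0^{2} + 7 \cdot 0\right)\right)\right) + \left(-8523 + 5825\right) = \left(12730 + \left(42 + \left(0 + 0\right)\right)\right) - 2698 = \left(12730 + \left(42 + 0\right)\right) - 2698 = \left(12730 + 42\right) - 2698 = 12772 - 2698 = 10074$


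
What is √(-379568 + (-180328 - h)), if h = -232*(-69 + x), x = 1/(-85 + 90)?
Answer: 2*I*√3599110/5 ≈ 758.85*I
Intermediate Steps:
x = ⅕ (x = 1/5 = ⅕ ≈ 0.20000)
h = 79808/5 (h = -232*(-69 + ⅕) = -232*(-344/5) = 79808/5 ≈ 15962.)
√(-379568 + (-180328 - h)) = √(-379568 + (-180328 - 1*79808/5)) = √(-379568 + (-180328 - 79808/5)) = √(-379568 - 981448/5) = √(-2879288/5) = 2*I*√3599110/5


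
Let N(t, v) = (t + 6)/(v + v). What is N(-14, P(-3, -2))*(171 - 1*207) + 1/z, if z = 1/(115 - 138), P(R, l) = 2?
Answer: 49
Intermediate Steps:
z = -1/23 (z = 1/(-23) = -1/23 ≈ -0.043478)
N(t, v) = (6 + t)/(2*v) (N(t, v) = (6 + t)/((2*v)) = (6 + t)*(1/(2*v)) = (6 + t)/(2*v))
N(-14, P(-3, -2))*(171 - 1*207) + 1/z = ((1/2)*(6 - 14)/2)*(171 - 1*207) + 1/(-1/23) = ((1/2)*(1/2)*(-8))*(171 - 207) - 23 = -2*(-36) - 23 = 72 - 23 = 49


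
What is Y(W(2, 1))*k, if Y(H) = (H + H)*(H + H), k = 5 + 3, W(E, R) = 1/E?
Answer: 8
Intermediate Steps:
W(E, R) = 1/E
k = 8
Y(H) = 4*H**2 (Y(H) = (2*H)*(2*H) = 4*H**2)
Y(W(2, 1))*k = (4*(1/2)**2)*8 = (4*(1/4))*8 = 1*8 = 8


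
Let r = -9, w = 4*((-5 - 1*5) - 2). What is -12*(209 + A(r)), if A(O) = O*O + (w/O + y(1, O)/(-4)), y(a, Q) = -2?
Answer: -3550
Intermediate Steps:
w = -48 (w = 4*((-5 - 5) - 2) = 4*(-10 - 2) = 4*(-12) = -48)
A(O) = ½ + O² - 48/O (A(O) = O*O + (-48/O - 2/(-4)) = O² + (-48/O - 2*(-¼)) = O² + (-48/O + ½) = O² + (½ - 48/O) = ½ + O² - 48/O)
-12*(209 + A(r)) = -12*(209 + (-48 + (-9)³ + (½)*(-9))/(-9)) = -12*(209 - (-48 - 729 - 9/2)/9) = -12*(209 - ⅑*(-1563/2)) = -12*(209 + 521/6) = -12*1775/6 = -3550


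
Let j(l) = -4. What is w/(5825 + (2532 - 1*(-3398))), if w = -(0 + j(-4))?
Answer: 4/11755 ≈ 0.00034028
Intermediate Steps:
w = 4 (w = -(0 - 4) = -1*(-4) = 4)
w/(5825 + (2532 - 1*(-3398))) = 4/(5825 + (2532 - 1*(-3398))) = 4/(5825 + (2532 + 3398)) = 4/(5825 + 5930) = 4/11755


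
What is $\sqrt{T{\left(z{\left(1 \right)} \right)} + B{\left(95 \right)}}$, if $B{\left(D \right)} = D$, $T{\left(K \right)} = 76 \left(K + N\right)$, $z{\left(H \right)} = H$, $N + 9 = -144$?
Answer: $3 i \sqrt{1273} \approx 107.04 i$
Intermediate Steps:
$N = -153$ ($N = -9 - 144 = -153$)
$T{\left(K \right)} = -11628 + 76 K$ ($T{\left(K \right)} = 76 \left(K - 153\right) = 76 \left(-153 + K\right) = -11628 + 76 K$)
$\sqrt{T{\left(z{\left(1 \right)} \right)} + B{\left(95 \right)}} = \sqrt{\left(-11628 + 76 \cdot 1\right) + 95} = \sqrt{\left(-11628 + 76\right) + 95} = \sqrt{-11552 + 95} = \sqrt{-11457} = 3 i \sqrt{1273}$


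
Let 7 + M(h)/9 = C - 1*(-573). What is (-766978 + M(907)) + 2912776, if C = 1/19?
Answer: 40866957/19 ≈ 2.1509e+6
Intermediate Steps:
C = 1/19 ≈ 0.052632
M(h) = 96795/19 (M(h) = -63 + 9*(1/19 - 1*(-573)) = -63 + 9*(1/19 + 573) = -63 + 9*(10888/19) = -63 + 97992/19 = 96795/19)
(-766978 + M(907)) + 2912776 = (-766978 + 96795/19) + 2912776 = -14475787/19 + 2912776 = 40866957/19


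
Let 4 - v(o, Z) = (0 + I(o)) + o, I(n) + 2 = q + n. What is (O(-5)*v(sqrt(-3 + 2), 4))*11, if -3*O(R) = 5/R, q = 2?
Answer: 44/3 - 22*I/3 ≈ 14.667 - 7.3333*I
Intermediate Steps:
O(R) = -5/(3*R)
I(n) = n (I(n) = -2 + (2 + n) = n)
v(o, Z) = 4 - 2*o (v(o, Z) = 4 - ((0 + o) + o) = 4 - (o + o) = 4 - 2*o)
(O(-5)*v(sqrt(-3 + 2), 4))*11 = ((-5/3/(-5))*(4 - 2*sqrt(-3 + 2)))*11 = ((-5/3*(-1/5))*(4 - 2*I))*11 = ((4 - 2*I)/3)*11 = (4/3 - 2*I/3)*11 = 44/3 - 22*I/3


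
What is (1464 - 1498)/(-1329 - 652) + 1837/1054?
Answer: 3674933/2087974 ≈ 1.7600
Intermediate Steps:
(1464 - 1498)/(-1329 - 652) + 1837/1054 = -34/(-1981) + 1837*(1/1054) = -34*(-1/1981) + 1837/1054 = 34/1981 + 1837/1054 = 3674933/2087974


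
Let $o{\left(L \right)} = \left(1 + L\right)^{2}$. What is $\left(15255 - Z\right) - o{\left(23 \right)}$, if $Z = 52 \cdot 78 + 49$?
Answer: $10574$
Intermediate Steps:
$Z = 4105$ ($Z = 4056 + 49 = 4105$)
$\left(15255 - Z\right) - o{\left(23 \right)} = \left(15255 - 4105\right) - \left(1 + 23\right)^{2} = \left(15255 - 4105\right) - 24^{2} = 11150 - 576 = 10574$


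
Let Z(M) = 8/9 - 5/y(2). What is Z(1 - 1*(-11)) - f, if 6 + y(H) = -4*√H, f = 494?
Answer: -8741/18 - 5*√2 ≈ -492.68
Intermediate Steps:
y(H) = -6 - 4*√H
Z(M) = 8/9 - 5/(-6 - 4*√2)
Z(1 - 1*(-11)) - f = (151/18 - 5*√2) - 1*494 = (151/18 - 5*√2) - 494 = -8741/18 - 5*√2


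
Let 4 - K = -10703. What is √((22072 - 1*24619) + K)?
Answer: 4*√510 ≈ 90.333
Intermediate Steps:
K = 10707 (K = 4 - 1*(-10703) = 4 + 10703 = 10707)
√((22072 - 1*24619) + K) = √((22072 - 1*24619) + 10707) = √((22072 - 24619) + 10707) = √(-2547 + 10707) = √8160 = 4*√510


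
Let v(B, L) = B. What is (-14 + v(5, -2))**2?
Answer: 81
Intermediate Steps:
(-14 + v(5, -2))**2 = (-14 + 5)**2 = (-9)**2 = 81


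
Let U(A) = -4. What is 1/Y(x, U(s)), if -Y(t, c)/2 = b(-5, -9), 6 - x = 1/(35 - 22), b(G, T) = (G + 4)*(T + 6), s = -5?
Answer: -1/6 ≈ -0.16667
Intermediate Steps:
b(G, T) = (4 + G)*(6 + T)
x = 77/13 (x = 6 - 1/(35 - 22) = 6 - 1/13 = 77/13 ≈ 5.9231)
Y(t, c) = -6 (Y(t, c) = -2*(24 + 4*(-9) + 6*(-5) - 5*(-9)) = -2*(24 - 36 - 30 + 45) = -2*3 = -6)
1/Y(x, U(s)) = 1/(-6) = -1/6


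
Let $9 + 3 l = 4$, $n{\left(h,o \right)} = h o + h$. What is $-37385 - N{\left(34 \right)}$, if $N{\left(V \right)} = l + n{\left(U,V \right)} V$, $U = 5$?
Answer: $- \frac{130000}{3} \approx -43333.0$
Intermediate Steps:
$n{\left(h,o \right)} = h + h o$
$l = - \frac{5}{3}$ ($l = -3 + \frac{1}{3} \cdot 4 = -3 + \frac{4}{3} = - \frac{5}{3} \approx -1.6667$)
$N{\left(V \right)} = - \frac{5}{3} + V \left(5 + 5 V\right)$ ($N{\left(V \right)} = - \frac{5}{3} + 5 \left(1 + V\right) V = - \frac{5}{3} + \left(5 + 5 V\right) V = - \frac{5}{3} + V \left(5 + 5 V\right)$)
$-37385 - N{\left(34 \right)} = -37385 - \left(- \frac{5}{3} + 5 \cdot 34 \left(1 + 34\right)\right) = -37385 - \left(- \frac{5}{3} + 5 \cdot 34 \cdot 35\right) = -37385 - \left(- \frac{5}{3} + 5950\right) = -37385 - \frac{17845}{3} = - \frac{130000}{3}$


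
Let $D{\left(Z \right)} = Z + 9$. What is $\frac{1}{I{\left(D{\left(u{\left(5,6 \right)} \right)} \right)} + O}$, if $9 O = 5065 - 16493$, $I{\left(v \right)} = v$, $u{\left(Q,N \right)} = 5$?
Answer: $- \frac{9}{11302} \approx -0.00079632$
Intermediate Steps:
$D{\left(Z \right)} = 9 + Z$
$O = - \frac{11428}{9}$ ($O = \frac{5065 - 16493}{9} = \frac{1}{9} \left(-11428\right) = - \frac{11428}{9} \approx -1269.8$)
$\frac{1}{I{\left(D{\left(u{\left(5,6 \right)} \right)} \right)} + O} = \frac{1}{\left(9 + 5\right) - \frac{11428}{9}} = \frac{1}{14 - \frac{11428}{9}} = \frac{1}{- \frac{11302}{9}} = - \frac{9}{11302}$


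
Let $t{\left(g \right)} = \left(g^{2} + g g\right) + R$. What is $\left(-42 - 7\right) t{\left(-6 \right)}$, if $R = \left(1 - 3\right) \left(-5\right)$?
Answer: $-4018$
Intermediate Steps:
$R = 10$ ($R = \left(-2\right) \left(-5\right) = 10$)
$t{\left(g \right)} = 10 + 2 g^{2}$ ($t{\left(g \right)} = \left(g^{2} + g g\right) + 10 = \left(g^{2} + g^{2}\right) + 10 = 2 g^{2} + 10 = 10 + 2 g^{2}$)
$\left(-42 - 7\right) t{\left(-6 \right)} = \left(-42 - 7\right) \left(10 + 2 \left(-6\right)^{2}\right) = - 49 \left(10 + 2 \cdot 36\right) = - 49 \left(10 + 72\right) = \left(-49\right) 82 = -4018$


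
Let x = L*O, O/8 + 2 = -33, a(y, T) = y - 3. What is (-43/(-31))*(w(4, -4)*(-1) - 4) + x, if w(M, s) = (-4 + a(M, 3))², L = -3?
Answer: 25481/31 ≈ 821.97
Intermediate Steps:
a(y, T) = -3 + y
O = -280 (O = -16 + 8*(-33) = -16 - 264 = -280)
w(M, s) = (-7 + M)² (w(M, s) = (-4 + (-3 + M))² = (-7 + M)²)
x = 840 (x = -3*(-280) = 840)
(-43/(-31))*(w(4, -4)*(-1) - 4) + x = (-43/(-31))*((-7 + 4)²*(-1) - 4) + 840 = (-43*(-1/31))*((-3)²*(-1) - 4) + 840 = 43*(9*(-1) - 4)/31 + 840 = 43*(-9 - 4)/31 + 840 = (43/31)*(-13) + 840 = -559/31 + 840 = 25481/31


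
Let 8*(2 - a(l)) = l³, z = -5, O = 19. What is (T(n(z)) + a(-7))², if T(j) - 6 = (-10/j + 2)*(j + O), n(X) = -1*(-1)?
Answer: 762129/64 ≈ 11908.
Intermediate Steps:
n(X) = 1
T(j) = 6 + (2 - 10/j)*(19 + j) (T(j) = 6 + (-10/j + 2)*(j + 19) = 6 + (2 - 10/j)*(19 + j))
a(l) = 2 - l³/8
(T(n(z)) + a(-7))² = ((34 - 190/1 + 2*1) + (2 - ⅛*(-7)³))² = ((34 - 190*1 + 2) + (2 - ⅛*(-343)))² = ((34 - 190 + 2) + (2 + 343/8))² = (-154 + 359/8)² = (-873/8)² = 762129/64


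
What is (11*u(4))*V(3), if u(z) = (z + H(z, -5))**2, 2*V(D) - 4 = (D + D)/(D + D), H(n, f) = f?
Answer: 55/2 ≈ 27.500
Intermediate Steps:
V(D) = 5/2 (V(D) = 2 + ((D + D)/(D + D))/2 = 2 + ((2*D)/((2*D)))/2 = 2 + ((2*D)*(1/(2*D)))/2 = 2 + (1/2)*1 = 2 + 1/2 = 5/2)
u(z) = (-5 + z)**2 (u(z) = (z - 5)**2 = (-5 + z)**2)
(11*u(4))*V(3) = (11*(-5 + 4)**2)*(5/2) = (11*(-1)**2)*(5/2) = (11*1)*(5/2) = 11*(5/2) = 55/2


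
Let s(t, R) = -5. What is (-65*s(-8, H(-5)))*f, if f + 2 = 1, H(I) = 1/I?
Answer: -325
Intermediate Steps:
f = -1 (f = -2 + 1 = -1)
(-65*s(-8, H(-5)))*f = -65*(-5)*(-1) = 325*(-1) = -325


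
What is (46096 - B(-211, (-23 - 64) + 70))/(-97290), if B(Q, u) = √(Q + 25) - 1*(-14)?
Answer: -23041/48645 + I*√186/97290 ≈ -0.47366 + 0.00014018*I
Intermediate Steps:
B(Q, u) = 14 + √(25 + Q) (B(Q, u) = √(25 + Q) + 14 = 14 + √(25 + Q))
(46096 - B(-211, (-23 - 64) + 70))/(-97290) = (46096 - (14 + √(25 - 211)))/(-97290) = (46096 - (14 + √(-186)))*(-1/97290) = (46096 - (14 + I*√186))*(-1/97290) = (46096 + (-14 - I*√186))*(-1/97290) = (46082 - I*√186)*(-1/97290) = -23041/48645 + I*√186/97290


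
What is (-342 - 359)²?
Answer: 491401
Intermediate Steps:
(-342 - 359)² = (-701)² = 491401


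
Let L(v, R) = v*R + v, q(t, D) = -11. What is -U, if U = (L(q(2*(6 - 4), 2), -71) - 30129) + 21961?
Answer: 7398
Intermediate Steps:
L(v, R) = v + R*v (L(v, R) = R*v + v = v + R*v)
U = -7398 (U = (-11*(1 - 71) - 30129) + 21961 = (-11*(-70) - 30129) + 21961 = (770 - 30129) + 21961 = -29359 + 21961 = -7398)
-U = -1*(-7398) = 7398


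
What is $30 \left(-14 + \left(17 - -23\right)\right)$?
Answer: $780$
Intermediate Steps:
$30 \left(-14 + \left(17 - -23\right)\right) = 30 \left(-14 + \left(17 + 23\right)\right) = 30 \left(-14 + 40\right) = 30 \cdot 26 = 780$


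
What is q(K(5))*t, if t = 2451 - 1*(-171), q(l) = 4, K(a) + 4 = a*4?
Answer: 10488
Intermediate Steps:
K(a) = -4 + 4*a (K(a) = -4 + a*4 = -4 + 4*a)
t = 2622 (t = 2451 + 171 = 2622)
q(K(5))*t = 4*2622 = 10488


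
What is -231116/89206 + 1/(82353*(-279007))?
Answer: -2655183500626421/1024845961997013 ≈ -2.5908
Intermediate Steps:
-231116/89206 + 1/(82353*(-279007)) = -231116*1/89206 + (1/82353)*(-1/279007) = -115558/44603 - 1/22977063471 = -2655183500626421/1024845961997013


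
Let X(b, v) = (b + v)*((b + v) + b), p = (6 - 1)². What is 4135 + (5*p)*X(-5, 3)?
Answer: 5885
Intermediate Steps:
p = 25 (p = 5² = 25)
X(b, v) = (b + v)*(v + 2*b)
4135 + (5*p)*X(-5, 3) = 4135 + (5*25)*(3² + 2*(-5)² + 3*(-5)*3) = 4135 + 125*(9 + 2*25 - 45) = 4135 + 125*(9 + 50 - 45) = 4135 + 125*14 = 4135 + 1750 = 5885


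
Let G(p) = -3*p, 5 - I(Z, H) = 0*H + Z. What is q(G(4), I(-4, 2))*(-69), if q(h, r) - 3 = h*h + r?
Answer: -10764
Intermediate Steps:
I(Z, H) = 5 - Z (I(Z, H) = 5 - (0*H + Z) = 5 - (0 + Z) = 5 - Z)
q(h, r) = 3 + r + h**2 (q(h, r) = 3 + (h*h + r) = 3 + (h**2 + r) = 3 + (r + h**2) = 3 + r + h**2)
q(G(4), I(-4, 2))*(-69) = (3 + (5 - 1*(-4)) + (-3*4)**2)*(-69) = (3 + (5 + 4) + (-12)**2)*(-69) = (3 + 9 + 144)*(-69) = 156*(-69) = -10764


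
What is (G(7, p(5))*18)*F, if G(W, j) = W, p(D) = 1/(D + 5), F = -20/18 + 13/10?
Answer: 119/5 ≈ 23.800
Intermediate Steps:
F = 17/90 (F = -20*1/18 + 13*(⅒) = -10/9 + 13/10 = 17/90 ≈ 0.18889)
p(D) = 1/(5 + D)
(G(7, p(5))*18)*F = (7*18)*(17/90) = 126*(17/90) = 119/5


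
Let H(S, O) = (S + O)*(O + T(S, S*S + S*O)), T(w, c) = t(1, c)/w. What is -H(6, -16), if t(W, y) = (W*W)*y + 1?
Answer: -775/3 ≈ -258.33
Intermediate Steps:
t(W, y) = 1 + y*W**2 (t(W, y) = W**2*y + 1 = y*W**2 + 1 = 1 + y*W**2)
T(w, c) = (1 + c)/w (T(w, c) = (1 + c*1**2)/w = (1 + c*1)/w = (1 + c)/w)
H(S, O) = (O + S)*(O + (1 + S**2 + O*S)/S) (H(S, O) = (S + O)*(O + (1 + (S*S + S*O))/S) = (O + S)*(O + (1 + (S**2 + O*S))/S) = (O + S)*(O + (1 + S**2 + O*S)/S))
-H(6, -16) = -(1 + 6**2 + 2*(-16)**2 - 16/6 + 3*(-16)*6) = -(1 + 36 + 2*256 - 16*1/6 - 288) = -(1 + 36 + 512 - 8/3 - 288) = -1*775/3 = -775/3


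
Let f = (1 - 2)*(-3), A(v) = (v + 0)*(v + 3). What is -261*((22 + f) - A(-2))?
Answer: -7047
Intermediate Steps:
A(v) = v*(3 + v)
f = 3 (f = -1*(-3) = 3)
-261*((22 + f) - A(-2)) = -261*((22 + 3) - (-2)*(3 - 2)) = -261*(25 - (-2)) = -261*(25 - 1*(-2)) = -261*(25 + 2) = -261*27 = -7047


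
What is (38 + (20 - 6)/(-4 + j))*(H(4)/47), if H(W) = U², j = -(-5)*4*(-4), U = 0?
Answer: 0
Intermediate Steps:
j = -80 (j = -5*(-4)*(-4) = 20*(-4) = -80)
H(W) = 0 (H(W) = 0² = 0)
(38 + (20 - 6)/(-4 + j))*(H(4)/47) = (38 + (20 - 6)/(-4 - 80))*(0/47) = (38 + 14/(-84))*(0*(1/47)) = (38 + 14*(-1/84))*0 = (38 - ⅙)*0 = (227/6)*0 = 0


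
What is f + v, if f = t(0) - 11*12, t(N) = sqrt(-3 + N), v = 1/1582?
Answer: -208823/1582 + I*sqrt(3) ≈ -132.0 + 1.732*I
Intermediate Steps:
v = 1/1582 ≈ 0.00063211
f = -132 + I*sqrt(3) (f = sqrt(-3 + 0) - 11*12 = sqrt(-3) - 132 = I*sqrt(3) - 132 = -132 + I*sqrt(3) ≈ -132.0 + 1.732*I)
f + v = (-132 + I*sqrt(3)) + 1/1582 = -208823/1582 + I*sqrt(3)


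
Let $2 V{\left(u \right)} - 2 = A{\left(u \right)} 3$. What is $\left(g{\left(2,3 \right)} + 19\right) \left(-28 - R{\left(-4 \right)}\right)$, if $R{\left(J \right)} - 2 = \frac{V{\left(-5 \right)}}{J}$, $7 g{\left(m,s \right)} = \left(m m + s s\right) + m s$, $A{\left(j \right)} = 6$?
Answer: $- \frac{4180}{7} \approx -597.14$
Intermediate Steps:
$g{\left(m,s \right)} = \frac{m^{2}}{7} + \frac{s^{2}}{7} + \frac{m s}{7}$ ($g{\left(m,s \right)} = \frac{\left(m m + s s\right) + m s}{7} = \frac{\left(m^{2} + s^{2}\right) + m s}{7} = \frac{m^{2} + s^{2} + m s}{7} = \frac{m^{2}}{7} + \frac{s^{2}}{7} + \frac{m s}{7}$)
$V{\left(u \right)} = 10$ ($V{\left(u \right)} = 1 + \frac{6 \cdot 3}{2} = 1 + \frac{1}{2} \cdot 18 = 1 + 9 = 10$)
$R{\left(J \right)} = 2 + \frac{10}{J}$
$\left(g{\left(2,3 \right)} + 19\right) \left(-28 - R{\left(-4 \right)}\right) = \left(\left(\frac{2^{2}}{7} + \frac{3^{2}}{7} + \frac{1}{7} \cdot 2 \cdot 3\right) + 19\right) \left(-28 - \left(2 + \frac{10}{-4}\right)\right) = \left(\left(\frac{1}{7} \cdot 4 + \frac{1}{7} \cdot 9 + \frac{6}{7}\right) + 19\right) \left(-28 - \left(2 + 10 \left(- \frac{1}{4}\right)\right)\right) = \left(\left(\frac{4}{7} + \frac{9}{7} + \frac{6}{7}\right) + 19\right) \left(-28 - \left(2 - \frac{5}{2}\right)\right) = \left(\frac{19}{7} + 19\right) \left(-28 - - \frac{1}{2}\right) = \frac{152 \left(-28 + \frac{1}{2}\right)}{7} = \frac{152}{7} \left(- \frac{55}{2}\right) = - \frac{4180}{7}$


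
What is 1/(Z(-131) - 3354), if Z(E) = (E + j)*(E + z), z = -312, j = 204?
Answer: -1/35693 ≈ -2.8017e-5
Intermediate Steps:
Z(E) = (-312 + E)*(204 + E) (Z(E) = (E + 204)*(E - 312) = (204 + E)*(-312 + E) = (-312 + E)*(204 + E))
1/(Z(-131) - 3354) = 1/((-63648 + (-131)**2 - 108*(-131)) - 3354) = 1/((-63648 + 17161 + 14148) - 3354) = 1/(-32339 - 3354) = 1/(-35693) = -1/35693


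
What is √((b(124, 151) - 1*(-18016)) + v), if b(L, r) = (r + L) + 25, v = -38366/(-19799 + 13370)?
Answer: √757284317970/6429 ≈ 135.36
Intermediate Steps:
v = 38366/6429 (v = -38366/(-6429) = -38366*(-1/6429) = 38366/6429 ≈ 5.9676)
b(L, r) = 25 + L + r (b(L, r) = (L + r) + 25 = 25 + L + r)
√((b(124, 151) - 1*(-18016)) + v) = √(((25 + 124 + 151) - 1*(-18016)) + 38366/6429) = √((300 + 18016) + 38366/6429) = √(18316 + 38366/6429) = √(117791930/6429) = √757284317970/6429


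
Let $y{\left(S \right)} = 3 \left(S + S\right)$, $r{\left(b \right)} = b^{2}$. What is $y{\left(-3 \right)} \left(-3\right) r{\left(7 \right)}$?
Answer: $2646$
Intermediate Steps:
$y{\left(S \right)} = 6 S$ ($y{\left(S \right)} = 3 \cdot 2 S = 6 S$)
$y{\left(-3 \right)} \left(-3\right) r{\left(7 \right)} = 6 \left(-3\right) \left(-3\right) 7^{2} = \left(-18\right) \left(-3\right) 49 = 54 \cdot 49 = 2646$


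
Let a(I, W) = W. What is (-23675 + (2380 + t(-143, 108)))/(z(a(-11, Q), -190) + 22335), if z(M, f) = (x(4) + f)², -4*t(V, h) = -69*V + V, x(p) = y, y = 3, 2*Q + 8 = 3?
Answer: -11863/28652 ≈ -0.41404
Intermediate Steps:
Q = -5/2 (Q = -4 + (½)*3 = -4 + 3/2 = -5/2 ≈ -2.5000)
x(p) = 3
t(V, h) = 17*V (t(V, h) = -(-69*V + V)/4 = -(-17)*V = 17*V)
z(M, f) = (3 + f)²
(-23675 + (2380 + t(-143, 108)))/(z(a(-11, Q), -190) + 22335) = (-23675 + (2380 + 17*(-143)))/((3 - 190)² + 22335) = (-23675 + (2380 - 2431))/((-187)² + 22335) = (-23675 - 51)/(34969 + 22335) = -23726/57304 = -23726*1/57304 = -11863/28652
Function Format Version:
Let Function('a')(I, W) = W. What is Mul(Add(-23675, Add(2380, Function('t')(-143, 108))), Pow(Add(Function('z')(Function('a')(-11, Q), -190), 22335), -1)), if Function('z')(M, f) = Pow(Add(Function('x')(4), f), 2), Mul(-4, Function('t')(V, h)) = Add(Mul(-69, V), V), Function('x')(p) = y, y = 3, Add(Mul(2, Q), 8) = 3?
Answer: Rational(-11863, 28652) ≈ -0.41404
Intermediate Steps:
Q = Rational(-5, 2) (Q = Add(-4, Mul(Rational(1, 2), 3)) = Add(-4, Rational(3, 2)) = Rational(-5, 2) ≈ -2.5000)
Function('x')(p) = 3
Function('t')(V, h) = Mul(17, V) (Function('t')(V, h) = Mul(Rational(-1, 4), Add(Mul(-69, V), V)) = Mul(Rational(-1, 4), Mul(-68, V)) = Mul(17, V))
Function('z')(M, f) = Pow(Add(3, f), 2)
Mul(Add(-23675, Add(2380, Function('t')(-143, 108))), Pow(Add(Function('z')(Function('a')(-11, Q), -190), 22335), -1)) = Mul(Add(-23675, Add(2380, Mul(17, -143))), Pow(Add(Pow(Add(3, -190), 2), 22335), -1)) = Mul(Add(-23675, Add(2380, -2431)), Pow(Add(Pow(-187, 2), 22335), -1)) = Mul(Add(-23675, -51), Pow(Add(34969, 22335), -1)) = Mul(-23726, Pow(57304, -1)) = Mul(-23726, Rational(1, 57304)) = Rational(-11863, 28652)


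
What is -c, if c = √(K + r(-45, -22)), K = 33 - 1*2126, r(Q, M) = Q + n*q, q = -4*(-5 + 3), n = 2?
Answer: -I*√2122 ≈ -46.065*I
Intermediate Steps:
q = 8 (q = -4*(-2) = 8)
r(Q, M) = 16 + Q (r(Q, M) = Q + 2*8 = Q + 16 = 16 + Q)
K = -2093 (K = 33 - 2126 = -2093)
c = I*√2122 (c = √(-2093 + (16 - 45)) = √(-2093 - 29) = √(-2122) = I*√2122 ≈ 46.065*I)
-c = -I*√2122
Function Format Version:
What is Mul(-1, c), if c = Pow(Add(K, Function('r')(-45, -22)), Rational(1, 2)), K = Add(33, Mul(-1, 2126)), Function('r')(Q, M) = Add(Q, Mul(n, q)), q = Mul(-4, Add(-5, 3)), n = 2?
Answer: Mul(-1, I, Pow(2122, Rational(1, 2))) ≈ Mul(-46.065, I)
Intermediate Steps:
q = 8 (q = Mul(-4, -2) = 8)
Function('r')(Q, M) = Add(16, Q) (Function('r')(Q, M) = Add(Q, Mul(2, 8)) = Add(Q, 16) = Add(16, Q))
K = -2093 (K = Add(33, -2126) = -2093)
c = Mul(I, Pow(2122, Rational(1, 2))) (c = Pow(Add(-2093, Add(16, -45)), Rational(1, 2)) = Pow(Add(-2093, -29), Rational(1, 2)) = Pow(-2122, Rational(1, 2)) = Mul(I, Pow(2122, Rational(1, 2))) ≈ Mul(46.065, I))
Mul(-1, c) = Mul(-1, Mul(I, Pow(2122, Rational(1, 2)))) = Mul(-1, I, Pow(2122, Rational(1, 2)))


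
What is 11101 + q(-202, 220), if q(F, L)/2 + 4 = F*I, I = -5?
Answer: 13113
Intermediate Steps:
q(F, L) = -8 - 10*F (q(F, L) = -8 + 2*(F*(-5)) = -8 + 2*(-5*F) = -8 - 10*F)
11101 + q(-202, 220) = 11101 + (-8 - 10*(-202)) = 11101 + (-8 + 2020) = 11101 + 2012 = 13113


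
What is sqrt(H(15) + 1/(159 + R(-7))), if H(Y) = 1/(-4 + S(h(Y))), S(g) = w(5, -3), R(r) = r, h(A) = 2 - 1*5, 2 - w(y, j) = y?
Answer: I*sqrt(38570)/532 ≈ 0.36916*I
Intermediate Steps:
w(y, j) = 2 - y
h(A) = -3 (h(A) = 2 - 5 = -3)
S(g) = -3 (S(g) = 2 - 1*5 = 2 - 5 = -3)
H(Y) = -1/7 (H(Y) = 1/(-4 - 3) = 1/(-7) = -1/7)
sqrt(H(15) + 1/(159 + R(-7))) = sqrt(-1/7 + 1/(159 - 7)) = sqrt(-1/7 + 1/152) = sqrt(-145/1064) = I*sqrt(38570)/532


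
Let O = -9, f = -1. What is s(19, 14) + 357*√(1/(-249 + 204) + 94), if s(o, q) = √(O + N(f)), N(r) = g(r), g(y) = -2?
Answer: 119*√21145/5 + I*√11 ≈ 3460.8 + 3.3166*I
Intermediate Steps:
N(r) = -2
s(o, q) = I*√11 (s(o, q) = √(-9 - 2) = √(-11) = I*√11)
s(19, 14) + 357*√(1/(-249 + 204) + 94) = I*√11 + 357*√(1/(-249 + 204) + 94) = I*√11 + 357*√(1/(-45) + 94) = I*√11 + 357*√(-1/45 + 94) = I*√11 + 357*√(4229/45) = I*√11 + 357*(√21145/15) = I*√11 + 119*√21145/5 = 119*√21145/5 + I*√11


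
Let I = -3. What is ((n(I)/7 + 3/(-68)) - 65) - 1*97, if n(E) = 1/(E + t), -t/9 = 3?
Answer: -1157029/7140 ≈ -162.05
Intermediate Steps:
t = -27 (t = -9*3 = -27)
n(E) = 1/(-27 + E) (n(E) = 1/(E - 27) = 1/(-27 + E))
((n(I)/7 + 3/(-68)) - 65) - 1*97 = ((1/(-27 - 3*7) + 3/(-68)) - 65) - 1*97 = (((⅐)/(-30) + 3*(-1/68)) - 65) - 97 = ((-1/30*⅐ - 3/68) - 65) - 97 = ((-1/210 - 3/68) - 65) - 97 = (-349/7140 - 65) - 97 = -464449/7140 - 97 = -1157029/7140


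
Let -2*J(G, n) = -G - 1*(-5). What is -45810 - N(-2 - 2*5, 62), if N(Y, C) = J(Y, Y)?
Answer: -91603/2 ≈ -45802.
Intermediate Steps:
J(G, n) = -5/2 + G/2 (J(G, n) = -(-G - 1*(-5))/2 = -(-G + 5)/2 = -(5 - G)/2 = -5/2 + G/2)
N(Y, C) = -5/2 + Y/2
-45810 - N(-2 - 2*5, 62) = -45810 - (-5/2 + (-2 - 2*5)/2) = -45810 - (-5/2 + (-2 - 10)/2) = -45810 - (-5/2 + (1/2)*(-12)) = -45810 - (-5/2 - 6) = -45810 - 1*(-17/2) = -45810 + 17/2 = -91603/2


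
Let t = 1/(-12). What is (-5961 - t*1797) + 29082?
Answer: 93083/4 ≈ 23271.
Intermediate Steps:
t = -1/12 (t = 1*(-1/12) = -1/12 ≈ -0.083333)
(-5961 - t*1797) + 29082 = (-5961 - (-1)*1797/12) + 29082 = (-5961 - 1*(-599/4)) + 29082 = (-5961 + 599/4) + 29082 = -23245/4 + 29082 = 93083/4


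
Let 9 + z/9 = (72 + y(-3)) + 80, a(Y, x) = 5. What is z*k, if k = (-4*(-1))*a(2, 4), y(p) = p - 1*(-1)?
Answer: 25380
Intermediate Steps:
y(p) = 1 + p (y(p) = p + 1 = 1 + p)
z = 1269 (z = -81 + 9*((72 + (1 - 3)) + 80) = -81 + 9*((72 - 2) + 80) = -81 + 9*(70 + 80) = -81 + 9*150 = -81 + 1350 = 1269)
k = 20 (k = -4*(-1)*5 = 4*5 = 20)
z*k = 1269*20 = 25380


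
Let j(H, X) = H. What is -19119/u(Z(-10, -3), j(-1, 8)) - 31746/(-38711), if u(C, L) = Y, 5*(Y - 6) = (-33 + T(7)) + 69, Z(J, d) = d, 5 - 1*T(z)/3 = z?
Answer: -246578219/154844 ≈ -1592.4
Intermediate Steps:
T(z) = 15 - 3*z
Y = 12 (Y = 6 + ((-33 + (15 - 3*7)) + 69)/5 = 6 + ((-33 + (15 - 21)) + 69)/5 = 6 + ((-33 - 6) + 69)/5 = 6 + (-39 + 69)/5 = 6 + (⅕)*30 = 6 + 6 = 12)
u(C, L) = 12
-19119/u(Z(-10, -3), j(-1, 8)) - 31746/(-38711) = -19119/12 - 31746/(-38711) = -19119*1/12 - 31746*(-1/38711) = -6373/4 + 31746/38711 = -246578219/154844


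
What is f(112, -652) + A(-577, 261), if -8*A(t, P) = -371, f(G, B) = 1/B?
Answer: 60471/1304 ≈ 46.373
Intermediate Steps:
A(t, P) = 371/8 (A(t, P) = -1/8*(-371) = 371/8)
f(112, -652) + A(-577, 261) = 1/(-652) + 371/8 = -1/652 + 371/8 = 60471/1304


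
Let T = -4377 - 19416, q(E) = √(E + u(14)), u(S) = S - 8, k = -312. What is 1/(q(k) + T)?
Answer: -7931/188702385 - I*√34/188702385 ≈ -4.2029e-5 - 3.09e-8*I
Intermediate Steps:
u(S) = -8 + S
q(E) = √(6 + E) (q(E) = √(E + (-8 + 14)) = √(E + 6) = √(6 + E))
T = -23793
1/(q(k) + T) = 1/(√(6 - 312) - 23793) = 1/(√(-306) - 23793) = 1/(3*I*√34 - 23793) = 1/(-23793 + 3*I*√34)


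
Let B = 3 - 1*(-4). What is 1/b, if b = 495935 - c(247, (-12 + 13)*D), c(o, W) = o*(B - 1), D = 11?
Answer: 1/494453 ≈ 2.0224e-6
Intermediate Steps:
B = 7 (B = 3 + 4 = 7)
c(o, W) = 6*o (c(o, W) = o*(7 - 1) = o*6 = 6*o)
b = 494453 (b = 495935 - 6*247 = 495935 - 1*1482 = 495935 - 1482 = 494453)
1/b = 1/494453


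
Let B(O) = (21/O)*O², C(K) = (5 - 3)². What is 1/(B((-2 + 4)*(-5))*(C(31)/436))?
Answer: -109/210 ≈ -0.51905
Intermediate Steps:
C(K) = 4 (C(K) = 2² = 4)
B(O) = 21*O
1/(B((-2 + 4)*(-5))*(C(31)/436)) = 1/((21*((-2 + 4)*(-5)))*(4/436)) = 1/((21*(2*(-5)))*(4*(1/436))) = 1/((21*(-10))*(1/109)) = 1/(-210*1/109) = 1/(-210/109) = -109/210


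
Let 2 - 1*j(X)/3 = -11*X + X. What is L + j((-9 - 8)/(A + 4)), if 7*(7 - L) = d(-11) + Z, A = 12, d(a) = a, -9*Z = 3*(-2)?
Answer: -2923/168 ≈ -17.399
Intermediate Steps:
Z = 2/3 (Z = -(-2)/3 = -1/9*(-6) = 2/3 ≈ 0.66667)
L = 178/21 (L = 7 - (-11 + 2/3)/7 = 7 - 1/7*(-31/3) = 7 + 31/21 = 178/21 ≈ 8.4762)
j(X) = 6 + 30*X (j(X) = 6 - 3*(-11*X + X) = 6 - (-30)*X = 6 + 30*X)
L + j((-9 - 8)/(A + 4)) = 178/21 + (6 + 30*((-9 - 8)/(12 + 4))) = 178/21 + (6 + 30*(-17/16)) = 178/21 + (6 - 255/8) = 178/21 - 207/8 = -2923/168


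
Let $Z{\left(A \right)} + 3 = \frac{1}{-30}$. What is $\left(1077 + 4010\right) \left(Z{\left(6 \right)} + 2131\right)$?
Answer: $\frac{324748993}{30} \approx 1.0825 \cdot 10^{7}$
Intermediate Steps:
$Z{\left(A \right)} = - \frac{91}{30}$ ($Z{\left(A \right)} = -3 + \frac{1}{-30} = -3 - \frac{1}{30} = - \frac{91}{30}$)
$\left(1077 + 4010\right) \left(Z{\left(6 \right)} + 2131\right) = \left(1077 + 4010\right) \left(- \frac{91}{30} + 2131\right) = 5087 \cdot \frac{63839}{30} = \frac{324748993}{30}$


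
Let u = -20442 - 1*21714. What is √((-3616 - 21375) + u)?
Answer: I*√67147 ≈ 259.13*I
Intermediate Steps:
u = -42156 (u = -20442 - 21714 = -42156)
√((-3616 - 21375) + u) = √((-3616 - 21375) - 42156) = √(-24991 - 42156) = √(-67147) = I*√67147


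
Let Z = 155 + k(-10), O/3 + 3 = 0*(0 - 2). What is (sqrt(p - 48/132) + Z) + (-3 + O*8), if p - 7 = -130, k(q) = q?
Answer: 70 + I*sqrt(14927)/11 ≈ 70.0 + 11.107*I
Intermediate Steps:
p = -123 (p = 7 - 130 = -123)
O = -9 (O = -9 + 3*(0*(0 - 2)) = -9 + 3*(0*(-2)) = -9 + 3*0 = -9 + 0 = -9)
Z = 145 (Z = 155 - 10 = 145)
(sqrt(p - 48/132) + Z) + (-3 + O*8) = (sqrt(-123 - 48/132) + 145) + (-3 - 9*8) = (sqrt(-123 - 48*1/132) + 145) + (-3 - 72) = (sqrt(-123 - 4/11) + 145) - 75 = (sqrt(-1357/11) + 145) - 75 = (I*sqrt(14927)/11 + 145) - 75 = (145 + I*sqrt(14927)/11) - 75 = 70 + I*sqrt(14927)/11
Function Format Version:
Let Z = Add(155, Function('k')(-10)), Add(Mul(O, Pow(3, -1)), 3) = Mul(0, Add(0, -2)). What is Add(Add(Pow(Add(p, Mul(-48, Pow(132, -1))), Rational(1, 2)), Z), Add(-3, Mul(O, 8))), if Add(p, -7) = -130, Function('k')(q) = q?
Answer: Add(70, Mul(Rational(1, 11), I, Pow(14927, Rational(1, 2)))) ≈ Add(70.000, Mul(11.107, I))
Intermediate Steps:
p = -123 (p = Add(7, -130) = -123)
O = -9 (O = Add(-9, Mul(3, Mul(0, Add(0, -2)))) = Add(-9, Mul(3, Mul(0, -2))) = Add(-9, Mul(3, 0)) = Add(-9, 0) = -9)
Z = 145 (Z = Add(155, -10) = 145)
Add(Add(Pow(Add(p, Mul(-48, Pow(132, -1))), Rational(1, 2)), Z), Add(-3, Mul(O, 8))) = Add(Add(Pow(Add(-123, Mul(-48, Pow(132, -1))), Rational(1, 2)), 145), Add(-3, Mul(-9, 8))) = Add(Add(Pow(Add(-123, Mul(-48, Rational(1, 132))), Rational(1, 2)), 145), Add(-3, -72)) = Add(Add(Pow(Add(-123, Rational(-4, 11)), Rational(1, 2)), 145), -75) = Add(Add(Pow(Rational(-1357, 11), Rational(1, 2)), 145), -75) = Add(Add(Mul(Rational(1, 11), I, Pow(14927, Rational(1, 2))), 145), -75) = Add(Add(145, Mul(Rational(1, 11), I, Pow(14927, Rational(1, 2)))), -75) = Add(70, Mul(Rational(1, 11), I, Pow(14927, Rational(1, 2))))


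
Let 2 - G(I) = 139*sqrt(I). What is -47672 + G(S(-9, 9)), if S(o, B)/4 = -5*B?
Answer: -47670 - 834*I*sqrt(5) ≈ -47670.0 - 1864.9*I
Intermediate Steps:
S(o, B) = -20*B (S(o, B) = 4*(-5*B) = -20*B)
G(I) = 2 - 139*sqrt(I)
-47672 + G(S(-9, 9)) = -47672 + (2 - 139*6*I*sqrt(5)) = -47672 + (2 - 834*I*sqrt(5)) = -47670 - 834*I*sqrt(5)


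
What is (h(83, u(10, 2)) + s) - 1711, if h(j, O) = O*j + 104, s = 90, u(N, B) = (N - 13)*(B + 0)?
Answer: -2015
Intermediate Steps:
u(N, B) = B*(-13 + N) (u(N, B) = (-13 + N)*B = B*(-13 + N))
h(j, O) = 104 + O*j
(h(83, u(10, 2)) + s) - 1711 = ((104 + (2*(-13 + 10))*83) + 90) - 1711 = ((104 + (2*(-3))*83) + 90) - 1711 = ((104 - 6*83) + 90) - 1711 = ((104 - 498) + 90) - 1711 = (-394 + 90) - 1711 = -304 - 1711 = -2015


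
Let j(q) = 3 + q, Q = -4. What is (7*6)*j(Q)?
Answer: -42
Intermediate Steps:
(7*6)*j(Q) = (7*6)*(3 - 4) = 42*(-1) = -42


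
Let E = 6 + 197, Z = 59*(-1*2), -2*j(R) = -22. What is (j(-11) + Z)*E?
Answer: -21721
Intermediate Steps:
j(R) = 11 (j(R) = -½*(-22) = 11)
Z = -118 (Z = 59*(-2) = -118)
E = 203
(j(-11) + Z)*E = (11 - 118)*203 = -107*203 = -21721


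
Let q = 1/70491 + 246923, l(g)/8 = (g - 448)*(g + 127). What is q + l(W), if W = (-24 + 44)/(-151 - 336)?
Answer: -3479734844969366/16718279979 ≈ -2.0814e+5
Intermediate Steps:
W = -20/487 (W = 20/(-487) = 20*(-1/487) = -20/487 ≈ -0.041068)
l(g) = 8*(-448 + g)*(127 + g) (l(g) = 8*((g - 448)*(g + 127)) = 8*((-448 + g)*(127 + g)) = 8*(-448 + g)*(127 + g))
q = 17405849194/70491 (q = 1/70491 + 246923 = 17405849194/70491 ≈ 2.4692e+5)
q + l(W) = 17405849194/70491 + (-455168 - 2568*(-20/487) + 8*(-20/487)**2) = 17405849194/70491 + (-455168 + 51360/487 + 8*(400/237169)) = 17405849194/70491 + (-455168 + 51360/487 + 3200/237169) = 17405849194/70491 - 107926723872/237169 = -3479734844969366/16718279979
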